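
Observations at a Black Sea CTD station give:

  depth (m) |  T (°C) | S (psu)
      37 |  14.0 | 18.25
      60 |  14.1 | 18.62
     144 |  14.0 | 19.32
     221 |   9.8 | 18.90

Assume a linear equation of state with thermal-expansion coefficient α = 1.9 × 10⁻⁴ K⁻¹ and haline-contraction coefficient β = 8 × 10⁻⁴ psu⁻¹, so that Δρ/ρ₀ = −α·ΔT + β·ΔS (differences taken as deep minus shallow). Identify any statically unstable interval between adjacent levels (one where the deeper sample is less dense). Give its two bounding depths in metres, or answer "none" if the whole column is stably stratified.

none

Evaluate Δρ/ρ₀ = −αΔT + βΔS across each adjacent pair:
  37–60 m: −αΔT+βΔS = −(1.9 × 10⁻⁴)(+0.1)+(8 × 10⁻⁴)(+0.37) = 2.8 × 10⁻⁴ → stable
  60–144 m: −αΔT+βΔS = −(1.9 × 10⁻⁴)(-0.1)+(8 × 10⁻⁴)(+0.70) = 5.8 × 10⁻⁴ → stable
  144–221 m: −αΔT+βΔS = −(1.9 × 10⁻⁴)(-4.2)+(8 × 10⁻⁴)(-0.42) = 4.6 × 10⁻⁴ → stable
Every interval has Δρ > 0: the column is stably stratified throughout.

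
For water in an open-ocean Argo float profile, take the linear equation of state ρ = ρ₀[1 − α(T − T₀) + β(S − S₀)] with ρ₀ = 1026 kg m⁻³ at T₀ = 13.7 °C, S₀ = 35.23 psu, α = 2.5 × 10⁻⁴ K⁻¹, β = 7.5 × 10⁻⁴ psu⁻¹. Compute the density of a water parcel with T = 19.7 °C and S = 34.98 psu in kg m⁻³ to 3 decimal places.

1024.269 kg m⁻³

T − T₀ = +6.0 K, S − S₀ = -0.25 psu.
Bracket = 1 − α·(+6.0) + β·(-0.25) = 1 + (-1.6875 × 10⁻³) = 0.9983125.
ρ = 1026 × 0.9983125 = 1024.269 kg m⁻³.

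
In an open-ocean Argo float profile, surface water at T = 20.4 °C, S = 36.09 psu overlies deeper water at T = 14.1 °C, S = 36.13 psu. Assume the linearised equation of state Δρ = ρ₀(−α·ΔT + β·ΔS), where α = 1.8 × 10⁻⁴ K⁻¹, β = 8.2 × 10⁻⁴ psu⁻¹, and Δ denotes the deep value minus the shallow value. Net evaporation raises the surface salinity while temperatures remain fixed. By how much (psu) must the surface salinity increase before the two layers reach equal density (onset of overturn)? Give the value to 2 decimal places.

1.42 psu

Neutral buoyancy requires −α(T_deep − T_surf) + β(S_deep − S_surf′) = 0.
S_surf′ = S_deep − (α/β)·ΔT = 36.13 − (1.8 × 10⁻⁴/8.2 × 10⁻⁴)·(-6.3) = 37.5129 psu.
Increase required: 37.5129 − 36.09 = 1.4229 psu.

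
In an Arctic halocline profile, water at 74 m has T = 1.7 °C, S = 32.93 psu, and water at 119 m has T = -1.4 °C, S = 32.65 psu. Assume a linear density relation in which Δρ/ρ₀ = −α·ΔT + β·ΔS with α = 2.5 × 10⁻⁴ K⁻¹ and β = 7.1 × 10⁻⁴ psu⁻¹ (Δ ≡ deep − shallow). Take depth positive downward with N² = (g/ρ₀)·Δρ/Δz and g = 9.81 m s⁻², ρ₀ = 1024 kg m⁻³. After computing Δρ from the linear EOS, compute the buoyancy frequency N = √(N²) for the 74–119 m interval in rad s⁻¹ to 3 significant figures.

0.0112 rad s⁻¹

ΔT = -3.1 K, ΔS = -0.28 psu (deep − shallow).
Δρ/ρ₀ = −αΔT + βΔS = 7.75 × 10⁻⁴ − 1.988 × 10⁻⁴ = 5.762 × 10⁻⁴, so Δρ ≈ 0.5900 kg m⁻³.
N² = (g/ρ₀)·Δρ/Δz = g·(Δρ/ρ₀)/Δz = 9.81 × 5.762 × 10⁻⁴ / 45 = 1.2561 × 10⁻⁴ s⁻².
N = √(1.2561 × 10⁻⁴) = 0.011208 rad s⁻¹ ≈ 0.0112 rad s⁻¹.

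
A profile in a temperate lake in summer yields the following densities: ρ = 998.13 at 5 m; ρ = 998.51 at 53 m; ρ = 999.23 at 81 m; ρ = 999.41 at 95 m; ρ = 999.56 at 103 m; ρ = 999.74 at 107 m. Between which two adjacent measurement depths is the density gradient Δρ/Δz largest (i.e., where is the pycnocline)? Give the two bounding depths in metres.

Compute the density gradient over each adjacent pair:
  5–53 m: Δρ/Δz = 0.38/48 = 7.9 × 10⁻³ kg m⁻⁴
  53–81 m: Δρ/Δz = 0.72/28 = 0.026 kg m⁻⁴
  81–95 m: Δρ/Δz = 0.18/14 = 0.013 kg m⁻⁴
  95–103 m: Δρ/Δz = 0.15/8 = 0.019 kg m⁻⁴
  103–107 m: Δρ/Δz = 0.18/4 = 0.045 kg m⁻⁴
The largest gradient is in the 103–107 m interval — the pycnocline.

103–107 m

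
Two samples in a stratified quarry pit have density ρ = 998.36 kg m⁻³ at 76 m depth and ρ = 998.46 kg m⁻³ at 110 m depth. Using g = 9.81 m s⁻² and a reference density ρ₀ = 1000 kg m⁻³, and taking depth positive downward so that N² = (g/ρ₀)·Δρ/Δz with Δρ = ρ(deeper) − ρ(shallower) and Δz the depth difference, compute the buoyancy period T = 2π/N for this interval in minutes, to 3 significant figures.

Δρ = 998.46 − 998.36 = 0.10 kg m⁻³ over Δz = 110 − 76 = 34 m.
N² = (9.81/1000) × (0.10/34) = 2.8853 × 10⁻⁵ s⁻².
N = √(2.8853 × 10⁻⁵) = 5.3715 × 10⁻³ rad s⁻¹, so T = 2π/N = 1.1697 × 10³ s = 19.495 min ≈ 19.5 min.

19.5 min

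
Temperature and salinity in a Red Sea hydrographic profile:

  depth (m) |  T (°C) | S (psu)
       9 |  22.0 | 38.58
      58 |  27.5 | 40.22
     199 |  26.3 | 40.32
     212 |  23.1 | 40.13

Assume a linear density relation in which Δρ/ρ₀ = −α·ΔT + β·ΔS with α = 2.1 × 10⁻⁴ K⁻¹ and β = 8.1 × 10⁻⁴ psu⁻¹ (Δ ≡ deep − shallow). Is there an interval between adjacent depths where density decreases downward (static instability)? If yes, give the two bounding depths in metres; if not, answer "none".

none

Evaluate Δρ/ρ₀ = −αΔT + βΔS across each adjacent pair:
  9–58 m: −αΔT+βΔS = −(2.1 × 10⁻⁴)(+5.5)+(8.1 × 10⁻⁴)(+1.64) = 1.7 × 10⁻⁴ → stable
  58–199 m: −αΔT+βΔS = −(2.1 × 10⁻⁴)(-1.2)+(8.1 × 10⁻⁴)(+0.10) = 3.3 × 10⁻⁴ → stable
  199–212 m: −αΔT+βΔS = −(2.1 × 10⁻⁴)(-3.2)+(8.1 × 10⁻⁴)(-0.19) = 5.2 × 10⁻⁴ → stable
Every interval has Δρ > 0: the column is stably stratified throughout.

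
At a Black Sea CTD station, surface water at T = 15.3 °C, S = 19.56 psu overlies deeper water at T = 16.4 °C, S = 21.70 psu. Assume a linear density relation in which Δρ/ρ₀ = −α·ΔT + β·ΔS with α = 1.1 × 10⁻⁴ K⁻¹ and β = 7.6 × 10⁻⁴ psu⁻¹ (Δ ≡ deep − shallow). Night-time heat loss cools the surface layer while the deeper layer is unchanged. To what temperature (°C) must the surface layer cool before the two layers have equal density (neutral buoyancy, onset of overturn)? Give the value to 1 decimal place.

1.6 °C

Neutral buoyancy requires Δρ = 0, i.e. −α(T_deep − T_surf′) + β(S_deep − S_surf) = 0.
T_surf′ = T_deep − (β/α)·ΔS = 16.4 − (7.6 × 10⁻⁴/1.1 × 10⁻⁴)·(+2.14) = 1.615 °C.
Cooling required: 15.3 − (1.615) = 13.685 °C.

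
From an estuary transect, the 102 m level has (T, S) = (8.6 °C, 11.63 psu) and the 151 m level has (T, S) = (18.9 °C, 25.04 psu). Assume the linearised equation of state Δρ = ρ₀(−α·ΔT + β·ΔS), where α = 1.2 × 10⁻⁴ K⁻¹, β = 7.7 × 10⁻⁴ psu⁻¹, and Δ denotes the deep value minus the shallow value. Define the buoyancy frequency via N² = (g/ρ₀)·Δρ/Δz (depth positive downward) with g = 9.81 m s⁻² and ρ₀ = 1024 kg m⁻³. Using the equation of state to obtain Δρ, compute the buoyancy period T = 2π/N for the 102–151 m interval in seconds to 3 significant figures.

ΔT = +10.3 K, ΔS = +13.41 psu (deep − shallow).
Δρ/ρ₀ = −αΔT + βΔS = -1.236 × 10⁻³ + 0.0103257 = 9.0897 × 10⁻³, so Δρ ≈ 9.308 kg m⁻³.
N² = (g/ρ₀)·Δρ/Δz = g·(Δρ/ρ₀)/Δz = 9.81 × 9.0897 × 10⁻³ / 49 = 1.8198 × 10⁻³ s⁻².
N = √(1.8198 × 10⁻³) = 0.042659 rad s⁻¹ → T = 2π/N = 147.29 s ≈ 147 s.

147 s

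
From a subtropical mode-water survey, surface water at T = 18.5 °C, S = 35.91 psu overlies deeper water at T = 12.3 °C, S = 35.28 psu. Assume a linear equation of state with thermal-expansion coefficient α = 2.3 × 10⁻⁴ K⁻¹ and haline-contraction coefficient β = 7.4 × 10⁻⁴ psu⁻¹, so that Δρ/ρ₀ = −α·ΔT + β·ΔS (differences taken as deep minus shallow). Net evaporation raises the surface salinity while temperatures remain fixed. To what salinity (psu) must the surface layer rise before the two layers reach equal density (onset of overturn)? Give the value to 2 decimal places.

37.21 psu

Neutral buoyancy requires −α(T_deep − T_surf) + β(S_deep − S_surf′) = 0.
S_surf′ = S_deep − (α/β)·ΔT = 35.28 − (2.3 × 10⁻⁴/7.4 × 10⁻⁴)·(-6.2) = 37.2070 psu.
Increase required: 37.2070 − 35.91 = 1.2970 psu.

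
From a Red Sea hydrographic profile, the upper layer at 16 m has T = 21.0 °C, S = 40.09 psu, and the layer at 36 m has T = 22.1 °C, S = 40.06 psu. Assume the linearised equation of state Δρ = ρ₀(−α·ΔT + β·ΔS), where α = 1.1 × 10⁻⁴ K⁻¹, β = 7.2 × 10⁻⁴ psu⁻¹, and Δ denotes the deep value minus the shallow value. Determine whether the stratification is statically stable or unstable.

unstable

ΔT = 22.1 − 21.0 = +1.1 K and ΔS = 40.06 − 40.09 = -0.03 psu (deep − shallow).
−αΔT = -1.21 × 10⁻⁴; βΔS = -2.16 × 10⁻⁵; sum Δρ/ρ₀ = -1.426 × 10⁻⁴.
Δρ/ρ₀ < 0, so Δρ < 0: deeper water is lighter → statically unstable; the column would overturn.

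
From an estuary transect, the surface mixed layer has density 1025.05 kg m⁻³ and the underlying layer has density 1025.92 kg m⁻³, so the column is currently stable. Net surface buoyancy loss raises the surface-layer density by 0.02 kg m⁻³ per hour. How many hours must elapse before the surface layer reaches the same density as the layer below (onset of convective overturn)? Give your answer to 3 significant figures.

43.5 hours

Density deficit of the surface layer: 1025.92 − 1025.05 = 0.87 kg m⁻³.
Required change = 0.87 / 0.02 = 43.5 hours.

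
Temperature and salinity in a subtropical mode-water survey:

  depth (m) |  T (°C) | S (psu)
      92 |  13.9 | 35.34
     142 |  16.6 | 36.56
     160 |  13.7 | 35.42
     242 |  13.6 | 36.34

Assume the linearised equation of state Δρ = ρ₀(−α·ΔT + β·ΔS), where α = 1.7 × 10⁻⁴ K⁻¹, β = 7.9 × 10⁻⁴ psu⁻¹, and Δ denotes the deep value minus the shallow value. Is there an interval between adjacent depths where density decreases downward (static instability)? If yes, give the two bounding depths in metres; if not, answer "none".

Evaluate Δρ/ρ₀ = −αΔT + βΔS across each adjacent pair:
  92–142 m: −αΔT+βΔS = −(1.7 × 10⁻⁴)(+2.7)+(7.9 × 10⁻⁴)(+1.22) = 5.0 × 10⁻⁴ → stable
  142–160 m: −αΔT+βΔS = −(1.7 × 10⁻⁴)(-2.9)+(7.9 × 10⁻⁴)(-1.14) = -4.1 × 10⁻⁴ → UNSTABLE
  160–242 m: −αΔT+βΔS = −(1.7 × 10⁻⁴)(-0.1)+(7.9 × 10⁻⁴)(+0.92) = 7.4 × 10⁻⁴ → stable
The 142–160 m interval has Δρ < 0: lighter water underlies denser water.

142–160 m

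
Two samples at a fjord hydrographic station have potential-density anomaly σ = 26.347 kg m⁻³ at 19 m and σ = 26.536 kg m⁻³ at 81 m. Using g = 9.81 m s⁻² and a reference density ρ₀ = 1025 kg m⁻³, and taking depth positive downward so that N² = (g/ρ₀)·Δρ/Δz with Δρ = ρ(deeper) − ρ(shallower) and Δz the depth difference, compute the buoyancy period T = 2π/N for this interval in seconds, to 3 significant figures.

1.16 × 10³ s

Δρ = 1026.536 − 1026.347 = 0.189 kg m⁻³ over Δz = 81 − 19 = 62 m.
N² = (9.81/1025) × (0.189/62) = 2.9175 × 10⁻⁵ s⁻².
N = √(2.9175 × 10⁻⁵) = 5.4014 × 10⁻³ rad s⁻¹, so T = 2π/N = 1.1633 × 10³ s ≈ 1.16 × 10³ s.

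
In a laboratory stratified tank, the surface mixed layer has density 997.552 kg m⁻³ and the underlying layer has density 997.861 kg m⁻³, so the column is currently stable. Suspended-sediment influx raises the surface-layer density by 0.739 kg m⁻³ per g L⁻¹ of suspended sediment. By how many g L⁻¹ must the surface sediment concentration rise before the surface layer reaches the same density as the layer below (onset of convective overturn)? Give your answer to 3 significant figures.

Density deficit of the surface layer: 997.861 − 997.552 = 0.309 kg m⁻³.
Required change = 0.309 / 0.739 = 0.418 g L⁻¹.

0.418 g L⁻¹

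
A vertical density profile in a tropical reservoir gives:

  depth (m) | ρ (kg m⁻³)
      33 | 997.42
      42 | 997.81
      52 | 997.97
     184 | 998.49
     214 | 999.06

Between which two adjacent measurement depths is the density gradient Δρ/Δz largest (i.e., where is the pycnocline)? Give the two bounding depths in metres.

33–42 m

Compute the density gradient over each adjacent pair:
  33–42 m: Δρ/Δz = 0.39/9 = 0.043 kg m⁻⁴
  42–52 m: Δρ/Δz = 0.16/10 = 0.016 kg m⁻⁴
  52–184 m: Δρ/Δz = 0.52/132 = 3.9 × 10⁻³ kg m⁻⁴
  184–214 m: Δρ/Δz = 0.57/30 = 0.019 kg m⁻⁴
The largest gradient is in the 33–42 m interval — the pycnocline.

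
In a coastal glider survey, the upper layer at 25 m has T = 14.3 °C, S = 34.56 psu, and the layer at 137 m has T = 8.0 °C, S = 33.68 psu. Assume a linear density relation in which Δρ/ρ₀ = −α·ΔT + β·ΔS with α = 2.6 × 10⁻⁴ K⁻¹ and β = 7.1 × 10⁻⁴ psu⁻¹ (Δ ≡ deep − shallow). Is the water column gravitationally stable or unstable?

ΔT = 8.0 − 14.3 = -6.3 K and ΔS = 33.68 − 34.56 = -0.88 psu (deep − shallow).
−αΔT = 1.638 × 10⁻³; βΔS = -6.248 × 10⁻⁴; sum Δρ/ρ₀ = 1.0132 × 10⁻³.
Δρ/ρ₀ > 0, so Δρ > 0: deeper water is denser → statically stable.

stable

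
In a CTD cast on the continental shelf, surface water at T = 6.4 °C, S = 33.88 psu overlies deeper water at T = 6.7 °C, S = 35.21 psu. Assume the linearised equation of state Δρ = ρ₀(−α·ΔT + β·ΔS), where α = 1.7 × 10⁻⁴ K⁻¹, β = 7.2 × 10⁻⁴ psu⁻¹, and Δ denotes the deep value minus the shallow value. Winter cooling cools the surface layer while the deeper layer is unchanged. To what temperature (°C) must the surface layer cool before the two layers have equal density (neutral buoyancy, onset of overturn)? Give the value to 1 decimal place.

1.1 °C

Neutral buoyancy requires Δρ = 0, i.e. −α(T_deep − T_surf′) + β(S_deep − S_surf) = 0.
T_surf′ = T_deep − (β/α)·ΔS = 6.7 − (7.2 × 10⁻⁴/1.7 × 10⁻⁴)·(+1.33) = 1.067 °C.
Cooling required: 6.4 − (1.067) = 5.333 °C.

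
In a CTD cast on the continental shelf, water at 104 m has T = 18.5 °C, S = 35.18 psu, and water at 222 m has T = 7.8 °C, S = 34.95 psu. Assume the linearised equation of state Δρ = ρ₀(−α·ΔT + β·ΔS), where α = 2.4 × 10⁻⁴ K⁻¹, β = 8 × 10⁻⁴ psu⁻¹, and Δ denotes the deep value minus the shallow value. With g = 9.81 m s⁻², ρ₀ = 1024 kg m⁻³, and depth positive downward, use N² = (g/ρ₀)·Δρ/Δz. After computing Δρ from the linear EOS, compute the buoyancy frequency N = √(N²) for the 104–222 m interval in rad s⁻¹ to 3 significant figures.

0.0141 rad s⁻¹

ΔT = -10.7 K, ΔS = -0.23 psu (deep − shallow).
Δρ/ρ₀ = −αΔT + βΔS = 2.568 × 10⁻³ − 1.84 × 10⁻⁴ = 2.384 × 10⁻³, so Δρ ≈ 2.441 kg m⁻³.
N² = (g/ρ₀)·Δρ/Δz = g·(Δρ/ρ₀)/Δz = 9.81 × 2.384 × 10⁻³ / 118 = 1.9820 × 10⁻⁴ s⁻².
N = √(1.9820 × 10⁻⁴) = 0.014078 rad s⁻¹ ≈ 0.0141 rad s⁻¹.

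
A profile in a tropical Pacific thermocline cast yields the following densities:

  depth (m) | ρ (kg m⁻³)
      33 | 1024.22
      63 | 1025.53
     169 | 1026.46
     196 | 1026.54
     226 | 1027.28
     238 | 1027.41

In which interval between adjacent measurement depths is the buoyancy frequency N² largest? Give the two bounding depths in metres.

33–63 m

Compute the density gradient over each adjacent pair:
  33–63 m: Δρ/Δz = 1.31/30 = 0.044 kg m⁻⁴
  63–169 m: Δρ/Δz = 0.93/106 = 8.8 × 10⁻³ kg m⁻⁴
  169–196 m: Δρ/Δz = 0.08/27 = 3.0 × 10⁻³ kg m⁻⁴
  196–226 m: Δρ/Δz = 0.74/30 = 0.025 kg m⁻⁴
  226–238 m: Δρ/Δz = 0.13/12 = 0.011 kg m⁻⁴
The largest gradient is in the 33–63 m interval — the pycnocline.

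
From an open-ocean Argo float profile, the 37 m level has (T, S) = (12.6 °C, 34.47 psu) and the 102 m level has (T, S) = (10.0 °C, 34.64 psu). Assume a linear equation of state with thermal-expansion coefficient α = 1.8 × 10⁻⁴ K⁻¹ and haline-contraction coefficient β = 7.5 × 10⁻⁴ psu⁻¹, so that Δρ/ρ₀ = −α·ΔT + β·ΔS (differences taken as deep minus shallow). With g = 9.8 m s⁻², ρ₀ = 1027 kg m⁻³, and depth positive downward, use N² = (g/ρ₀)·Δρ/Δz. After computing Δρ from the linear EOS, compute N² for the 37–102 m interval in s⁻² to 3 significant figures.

ΔT = -2.6 K, ΔS = +0.17 psu (deep − shallow).
Δρ/ρ₀ = −αΔT + βΔS = 4.68 × 10⁻⁴ + 1.275 × 10⁻⁴ = 5.955 × 10⁻⁴, so Δρ ≈ 0.6116 kg m⁻³.
N² = (g/ρ₀)·Δρ/Δz = g·(Δρ/ρ₀)/Δz = 9.8 × 5.955 × 10⁻⁴ / 65 = 8.9783 × 10⁻⁵ s⁻² ≈ 8.98 × 10⁻⁵ s⁻².

8.98 × 10⁻⁵ s⁻²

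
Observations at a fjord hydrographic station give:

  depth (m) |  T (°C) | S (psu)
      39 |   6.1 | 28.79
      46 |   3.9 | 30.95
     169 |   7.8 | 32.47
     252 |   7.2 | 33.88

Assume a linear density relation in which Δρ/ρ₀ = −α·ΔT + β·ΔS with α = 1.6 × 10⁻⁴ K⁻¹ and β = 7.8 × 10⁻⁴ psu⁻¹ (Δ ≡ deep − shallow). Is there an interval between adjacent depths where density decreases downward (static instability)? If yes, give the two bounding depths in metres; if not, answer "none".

Evaluate Δρ/ρ₀ = −αΔT + βΔS across each adjacent pair:
  39–46 m: −αΔT+βΔS = −(1.6 × 10⁻⁴)(-2.2)+(7.8 × 10⁻⁴)(+2.16) = 2.0 × 10⁻³ → stable
  46–169 m: −αΔT+βΔS = −(1.6 × 10⁻⁴)(+3.9)+(7.8 × 10⁻⁴)(+1.52) = 5.6 × 10⁻⁴ → stable
  169–252 m: −αΔT+βΔS = −(1.6 × 10⁻⁴)(-0.6)+(7.8 × 10⁻⁴)(+1.41) = 1.2 × 10⁻³ → stable
Every interval has Δρ > 0: the column is stably stratified throughout.

none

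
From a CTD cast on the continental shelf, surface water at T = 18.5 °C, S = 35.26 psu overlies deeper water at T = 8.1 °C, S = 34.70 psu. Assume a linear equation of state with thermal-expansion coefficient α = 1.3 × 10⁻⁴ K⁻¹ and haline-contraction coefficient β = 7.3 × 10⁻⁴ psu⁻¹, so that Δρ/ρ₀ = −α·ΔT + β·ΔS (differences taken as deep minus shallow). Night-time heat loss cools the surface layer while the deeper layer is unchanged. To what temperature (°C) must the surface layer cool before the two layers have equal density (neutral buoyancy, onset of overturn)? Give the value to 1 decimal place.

Neutral buoyancy requires Δρ = 0, i.e. −α(T_deep − T_surf′) + β(S_deep − S_surf) = 0.
T_surf′ = T_deep − (β/α)·ΔS = 8.1 − (7.3 × 10⁻⁴/1.3 × 10⁻⁴)·(-0.56) = 11.245 °C.
Cooling required: 18.5 − (11.245) = 7.255 °C.

11.2 °C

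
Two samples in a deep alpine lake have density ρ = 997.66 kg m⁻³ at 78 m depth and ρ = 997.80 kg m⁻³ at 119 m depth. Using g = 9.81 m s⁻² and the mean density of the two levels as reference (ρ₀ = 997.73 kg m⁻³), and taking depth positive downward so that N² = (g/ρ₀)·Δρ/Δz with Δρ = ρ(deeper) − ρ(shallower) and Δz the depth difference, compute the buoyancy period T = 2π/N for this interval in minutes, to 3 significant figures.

Δρ = 997.80 − 997.66 = 0.14 kg m⁻³ over Δz = 119 − 78 = 41 m.
N² = (9.81/997.73) × (0.14/41) = 3.3574 × 10⁻⁵ s⁻².
N = √(3.3574 × 10⁻⁵) = 5.7943 × 10⁻³ rad s⁻¹, so T = 2π/N = 1.0844 × 10³ s = 18.073 min ≈ 18.1 min.

18.1 min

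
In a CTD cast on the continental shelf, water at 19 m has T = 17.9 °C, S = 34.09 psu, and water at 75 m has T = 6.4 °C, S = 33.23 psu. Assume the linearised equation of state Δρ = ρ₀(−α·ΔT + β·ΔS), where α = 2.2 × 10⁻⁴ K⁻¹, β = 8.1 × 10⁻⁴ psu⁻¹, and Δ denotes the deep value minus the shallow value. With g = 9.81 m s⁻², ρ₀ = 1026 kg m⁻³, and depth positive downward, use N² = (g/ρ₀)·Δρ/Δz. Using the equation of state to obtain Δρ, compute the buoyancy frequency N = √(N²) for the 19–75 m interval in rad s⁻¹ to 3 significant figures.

ΔT = -11.5 K, ΔS = -0.86 psu (deep − shallow).
Δρ/ρ₀ = −αΔT + βΔS = 2.53 × 10⁻³ − 6.966 × 10⁻⁴ = 1.8334 × 10⁻³, so Δρ ≈ 1.881 kg m⁻³.
N² = (g/ρ₀)·Δρ/Δz = g·(Δρ/ρ₀)/Δz = 9.81 × 1.8334 × 10⁻³ / 56 = 3.2117 × 10⁻⁴ s⁻².
N = √(3.2117 × 10⁻⁴) = 0.017921 rad s⁻¹ ≈ 0.0179 rad s⁻¹.

0.0179 rad s⁻¹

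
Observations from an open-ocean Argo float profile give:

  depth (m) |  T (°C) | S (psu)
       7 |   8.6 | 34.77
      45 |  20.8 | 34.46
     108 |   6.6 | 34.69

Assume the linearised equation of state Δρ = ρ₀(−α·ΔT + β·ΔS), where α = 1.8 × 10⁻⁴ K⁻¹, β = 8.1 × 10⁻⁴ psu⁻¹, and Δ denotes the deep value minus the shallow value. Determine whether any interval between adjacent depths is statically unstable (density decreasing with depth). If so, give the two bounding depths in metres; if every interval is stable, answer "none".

7–45 m

Evaluate Δρ/ρ₀ = −αΔT + βΔS across each adjacent pair:
  7–45 m: −αΔT+βΔS = −(1.8 × 10⁻⁴)(+12.2)+(8.1 × 10⁻⁴)(-0.31) = -2.4 × 10⁻³ → UNSTABLE
  45–108 m: −αΔT+βΔS = −(1.8 × 10⁻⁴)(-14.2)+(8.1 × 10⁻⁴)(+0.23) = 2.7 × 10⁻³ → stable
The 7–45 m interval has Δρ < 0: lighter water underlies denser water.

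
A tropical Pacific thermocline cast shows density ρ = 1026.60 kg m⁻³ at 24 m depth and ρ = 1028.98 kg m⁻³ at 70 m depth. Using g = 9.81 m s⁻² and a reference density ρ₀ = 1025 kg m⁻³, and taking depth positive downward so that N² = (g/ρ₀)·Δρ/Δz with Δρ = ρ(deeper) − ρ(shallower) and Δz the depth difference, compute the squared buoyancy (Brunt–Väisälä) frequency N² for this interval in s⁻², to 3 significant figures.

4.95 × 10⁻⁴ s⁻²

Δρ = 1028.98 − 1026.60 = 2.38 kg m⁻³ over Δz = 70 − 24 = 46 m.
N² = (9.81/1025) × (2.38/46) = 4.9518 × 10⁻⁴ s⁻² ≈ 4.95 × 10⁻⁴ s⁻².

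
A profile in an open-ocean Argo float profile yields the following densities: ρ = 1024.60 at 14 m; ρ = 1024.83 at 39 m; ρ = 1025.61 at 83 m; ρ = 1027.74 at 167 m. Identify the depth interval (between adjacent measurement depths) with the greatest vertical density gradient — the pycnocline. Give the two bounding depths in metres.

83–167 m

Compute the density gradient over each adjacent pair:
  14–39 m: Δρ/Δz = 0.23/25 = 9.2 × 10⁻³ kg m⁻⁴
  39–83 m: Δρ/Δz = 0.78/44 = 0.018 kg m⁻⁴
  83–167 m: Δρ/Δz = 2.13/84 = 0.025 kg m⁻⁴
The largest gradient is in the 83–167 m interval — the pycnocline.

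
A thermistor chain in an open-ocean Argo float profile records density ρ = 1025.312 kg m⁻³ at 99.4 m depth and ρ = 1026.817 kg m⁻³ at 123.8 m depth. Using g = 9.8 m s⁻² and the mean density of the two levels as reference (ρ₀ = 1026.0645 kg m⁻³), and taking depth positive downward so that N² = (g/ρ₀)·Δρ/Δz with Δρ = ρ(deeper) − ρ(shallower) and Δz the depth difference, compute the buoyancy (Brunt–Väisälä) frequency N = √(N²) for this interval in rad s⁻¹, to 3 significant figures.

0.0243 rad s⁻¹

Δρ = 1026.817 − 1025.312 = 1.505 kg m⁻³ over Δz = 123.8 − 99.4 = 24.4 m.
N² = (9.8/1026.0645) × (1.505/24.4) = 5.8911 × 10⁻⁴ s⁻².
N = √(5.8911 × 10⁻⁴) = 0.024272 rad s⁻¹ ≈ 0.0243 rad s⁻¹.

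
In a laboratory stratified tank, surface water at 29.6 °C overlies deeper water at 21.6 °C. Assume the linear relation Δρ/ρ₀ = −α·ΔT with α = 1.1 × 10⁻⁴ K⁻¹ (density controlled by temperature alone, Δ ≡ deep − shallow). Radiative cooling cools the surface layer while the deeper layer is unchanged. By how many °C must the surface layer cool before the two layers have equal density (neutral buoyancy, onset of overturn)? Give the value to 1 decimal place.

8.0 °C

With temperature the only control, equal density requires T_surf′ = T_deep.
T_surf′ = 21.6 °C.
Cooling required: 29.6 − 21.6 = 8.0 °C.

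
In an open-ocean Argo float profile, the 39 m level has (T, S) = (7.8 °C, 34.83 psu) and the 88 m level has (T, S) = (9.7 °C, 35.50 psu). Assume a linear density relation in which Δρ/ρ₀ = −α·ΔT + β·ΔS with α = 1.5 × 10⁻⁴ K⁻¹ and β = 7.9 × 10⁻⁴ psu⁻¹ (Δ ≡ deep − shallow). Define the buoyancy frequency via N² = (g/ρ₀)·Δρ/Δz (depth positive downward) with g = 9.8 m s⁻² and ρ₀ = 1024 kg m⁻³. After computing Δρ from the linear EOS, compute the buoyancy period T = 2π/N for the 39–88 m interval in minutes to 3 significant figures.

15.0 min

ΔT = +1.9 K, ΔS = +0.67 psu (deep − shallow).
Δρ/ρ₀ = −αΔT + βΔS = -2.85 × 10⁻⁴ + 5.293 × 10⁻⁴ = 2.443 × 10⁻⁴, so Δρ ≈ 0.2502 kg m⁻³.
N² = (g/ρ₀)·Δρ/Δz = g·(Δρ/ρ₀)/Δz = 9.8 × 2.443 × 10⁻⁴ / 49 = 4.8860 × 10⁻⁵ s⁻².
N = √(4.8860 × 10⁻⁵) = 6.9900 × 10⁻³ rad s⁻¹ → T = 2π/N = 898.88 s = 14.981 min ≈ 15.0 min.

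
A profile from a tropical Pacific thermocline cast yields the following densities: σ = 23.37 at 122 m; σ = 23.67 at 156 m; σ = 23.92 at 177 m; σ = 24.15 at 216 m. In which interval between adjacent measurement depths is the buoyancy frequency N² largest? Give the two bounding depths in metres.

156–177 m

Compute the density gradient over each adjacent pair:
  122–156 m: Δρ/Δz = 0.30/34 = 8.8 × 10⁻³ kg m⁻⁴
  156–177 m: Δρ/Δz = 0.25/21 = 0.012 kg m⁻⁴
  177–216 m: Δρ/Δz = 0.23/39 = 5.9 × 10⁻³ kg m⁻⁴
The largest gradient is in the 156–177 m interval — the pycnocline.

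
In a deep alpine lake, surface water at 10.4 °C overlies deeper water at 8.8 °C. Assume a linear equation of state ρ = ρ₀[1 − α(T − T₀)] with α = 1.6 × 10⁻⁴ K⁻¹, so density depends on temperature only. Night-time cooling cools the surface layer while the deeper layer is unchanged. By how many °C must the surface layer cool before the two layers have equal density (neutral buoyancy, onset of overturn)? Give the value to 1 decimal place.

1.6 °C

With temperature the only control, equal density requires T_surf′ = T_deep.
T_surf′ = 8.8 °C.
Cooling required: 10.4 − 8.8 = 1.6 °C.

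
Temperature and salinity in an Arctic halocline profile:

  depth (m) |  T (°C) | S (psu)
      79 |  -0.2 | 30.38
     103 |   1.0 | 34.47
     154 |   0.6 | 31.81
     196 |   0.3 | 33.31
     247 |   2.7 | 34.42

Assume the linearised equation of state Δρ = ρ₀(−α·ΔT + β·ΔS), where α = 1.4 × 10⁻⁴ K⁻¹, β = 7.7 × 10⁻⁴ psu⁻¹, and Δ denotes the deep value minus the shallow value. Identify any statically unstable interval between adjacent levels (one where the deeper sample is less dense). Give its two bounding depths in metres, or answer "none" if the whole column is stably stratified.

103–154 m

Evaluate Δρ/ρ₀ = −αΔT + βΔS across each adjacent pair:
  79–103 m: −αΔT+βΔS = −(1.4 × 10⁻⁴)(+1.2)+(7.7 × 10⁻⁴)(+4.09) = 3.0 × 10⁻³ → stable
  103–154 m: −αΔT+βΔS = −(1.4 × 10⁻⁴)(-0.4)+(7.7 × 10⁻⁴)(-2.66) = -2.0 × 10⁻³ → UNSTABLE
  154–196 m: −αΔT+βΔS = −(1.4 × 10⁻⁴)(-0.3)+(7.7 × 10⁻⁴)(+1.50) = 1.2 × 10⁻³ → stable
  196–247 m: −αΔT+βΔS = −(1.4 × 10⁻⁴)(+2.4)+(7.7 × 10⁻⁴)(+1.11) = 5.2 × 10⁻⁴ → stable
The 103–154 m interval has Δρ < 0: lighter water underlies denser water.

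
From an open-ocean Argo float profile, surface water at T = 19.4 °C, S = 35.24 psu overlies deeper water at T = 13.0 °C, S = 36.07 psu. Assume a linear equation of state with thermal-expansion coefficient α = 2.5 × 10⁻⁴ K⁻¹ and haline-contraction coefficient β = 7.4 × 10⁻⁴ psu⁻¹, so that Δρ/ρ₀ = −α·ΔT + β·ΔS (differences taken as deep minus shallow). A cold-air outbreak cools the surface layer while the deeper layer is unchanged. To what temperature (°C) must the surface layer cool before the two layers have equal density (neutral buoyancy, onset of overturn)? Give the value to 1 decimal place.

Neutral buoyancy requires Δρ = 0, i.e. −α(T_deep − T_surf′) + β(S_deep − S_surf) = 0.
T_surf′ = T_deep − (β/α)·ΔS = 13.0 − (7.4 × 10⁻⁴/2.5 × 10⁻⁴)·(+0.83) = 10.543 °C.
Cooling required: 19.4 − (10.543) = 8.857 °C.

10.5 °C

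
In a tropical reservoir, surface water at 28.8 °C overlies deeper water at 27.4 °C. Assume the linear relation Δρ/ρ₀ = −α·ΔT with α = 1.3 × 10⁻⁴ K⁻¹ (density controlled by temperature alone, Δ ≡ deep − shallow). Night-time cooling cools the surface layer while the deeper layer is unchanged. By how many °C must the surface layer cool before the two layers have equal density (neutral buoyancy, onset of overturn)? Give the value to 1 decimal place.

1.4 °C

With temperature the only control, equal density requires T_surf′ = T_deep.
T_surf′ = 27.4 °C.
Cooling required: 28.8 − 27.4 = 1.4 °C.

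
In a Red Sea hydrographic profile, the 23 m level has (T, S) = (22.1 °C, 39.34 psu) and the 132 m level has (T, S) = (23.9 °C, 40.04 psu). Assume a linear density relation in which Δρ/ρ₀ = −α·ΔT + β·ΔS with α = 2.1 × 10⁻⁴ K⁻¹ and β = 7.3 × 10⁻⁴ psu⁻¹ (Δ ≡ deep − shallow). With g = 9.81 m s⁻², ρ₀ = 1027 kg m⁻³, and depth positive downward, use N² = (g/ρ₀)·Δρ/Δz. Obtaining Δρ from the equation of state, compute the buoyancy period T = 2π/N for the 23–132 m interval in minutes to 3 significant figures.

ΔT = +1.8 K, ΔS = +0.70 psu (deep − shallow).
Δρ/ρ₀ = −αΔT + βΔS = -3.78 × 10⁻⁴ + 5.11 × 10⁻⁴ = 1.33 × 10⁻⁴, so Δρ ≈ 0.1366 kg m⁻³.
N² = (g/ρ₀)·Δρ/Δz = g·(Δρ/ρ₀)/Δz = 9.81 × 1.33 × 10⁻⁴ / 109 = 1.1970 × 10⁻⁵ s⁻².
N = √(1.1970 × 10⁻⁵) = 3.4598 × 10⁻³ rad s⁻¹ → T = 2π/N = 1.8161 × 10³ s = 30.268 min ≈ 30.3 min.

30.3 min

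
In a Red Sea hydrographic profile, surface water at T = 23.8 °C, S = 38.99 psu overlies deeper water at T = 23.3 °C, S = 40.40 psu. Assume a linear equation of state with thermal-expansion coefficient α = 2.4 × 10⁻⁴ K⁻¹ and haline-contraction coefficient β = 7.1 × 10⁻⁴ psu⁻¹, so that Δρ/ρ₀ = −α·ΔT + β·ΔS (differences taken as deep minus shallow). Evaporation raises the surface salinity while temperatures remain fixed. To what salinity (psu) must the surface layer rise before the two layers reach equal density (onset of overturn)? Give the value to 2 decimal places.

40.57 psu

Neutral buoyancy requires −α(T_deep − T_surf) + β(S_deep − S_surf′) = 0.
S_surf′ = S_deep − (α/β)·ΔT = 40.40 − (2.4 × 10⁻⁴/7.1 × 10⁻⁴)·(-0.5) = 40.5690 psu.
Increase required: 40.5690 − 38.99 = 1.5790 psu.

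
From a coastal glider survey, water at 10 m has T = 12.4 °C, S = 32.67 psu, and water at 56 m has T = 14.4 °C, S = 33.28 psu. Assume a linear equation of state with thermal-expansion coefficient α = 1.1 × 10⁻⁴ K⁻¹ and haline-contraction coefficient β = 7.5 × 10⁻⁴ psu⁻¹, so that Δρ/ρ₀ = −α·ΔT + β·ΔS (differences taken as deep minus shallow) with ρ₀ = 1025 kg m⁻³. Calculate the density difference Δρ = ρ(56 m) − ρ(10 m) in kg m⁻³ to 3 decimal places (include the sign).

+0.243 kg m⁻³

ΔT = +2.0 K, ΔS = +0.61 psu (deep − shallow).
Δρ/ρ₀ = −(1.1 × 10⁻⁴)(+2.0) + (7.5 × 10⁻⁴)(+0.61) = 2.375 × 10⁻⁴.
Δρ = 1025 × (2.375 × 10⁻⁴) = +0.243 kg m⁻³.
Positive Δρ: denser below, stable.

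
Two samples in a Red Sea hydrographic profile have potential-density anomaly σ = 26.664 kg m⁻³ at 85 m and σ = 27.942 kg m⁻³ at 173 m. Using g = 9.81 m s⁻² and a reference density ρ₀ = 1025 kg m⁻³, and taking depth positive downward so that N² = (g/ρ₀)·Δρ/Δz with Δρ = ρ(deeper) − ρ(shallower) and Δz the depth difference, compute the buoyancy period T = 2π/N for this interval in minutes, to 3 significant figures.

8.88 min

Δρ = 1027.942 − 1026.664 = 1.278 kg m⁻³ over Δz = 173 − 85 = 88 m.
N² = (9.81/1025) × (1.278/88) = 1.3899 × 10⁻⁴ s⁻².
N = √(1.3899 × 10⁻⁴) = 0.011789 rad s⁻¹, so T = 2π/N = 532.97 s = 8.8828 min ≈ 8.88 min.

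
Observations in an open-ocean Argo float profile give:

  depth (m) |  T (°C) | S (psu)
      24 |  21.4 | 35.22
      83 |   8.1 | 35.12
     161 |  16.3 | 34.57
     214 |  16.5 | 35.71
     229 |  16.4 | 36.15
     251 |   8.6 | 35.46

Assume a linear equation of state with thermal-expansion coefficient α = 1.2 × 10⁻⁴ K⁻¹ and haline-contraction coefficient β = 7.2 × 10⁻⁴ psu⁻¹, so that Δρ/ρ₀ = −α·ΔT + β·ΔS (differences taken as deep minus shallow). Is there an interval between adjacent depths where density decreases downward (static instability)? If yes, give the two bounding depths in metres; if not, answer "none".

83–161 m

Evaluate Δρ/ρ₀ = −αΔT + βΔS across each adjacent pair:
  24–83 m: −αΔT+βΔS = −(1.2 × 10⁻⁴)(-13.3)+(7.2 × 10⁻⁴)(-0.10) = 1.5 × 10⁻³ → stable
  83–161 m: −αΔT+βΔS = −(1.2 × 10⁻⁴)(+8.2)+(7.2 × 10⁻⁴)(-0.55) = -1.4 × 10⁻³ → UNSTABLE
  161–214 m: −αΔT+βΔS = −(1.2 × 10⁻⁴)(+0.2)+(7.2 × 10⁻⁴)(+1.14) = 8.0 × 10⁻⁴ → stable
  214–229 m: −αΔT+βΔS = −(1.2 × 10⁻⁴)(-0.1)+(7.2 × 10⁻⁴)(+0.44) = 3.3 × 10⁻⁴ → stable
  229–251 m: −αΔT+βΔS = −(1.2 × 10⁻⁴)(-7.8)+(7.2 × 10⁻⁴)(-0.69) = 4.4 × 10⁻⁴ → stable
The 83–161 m interval has Δρ < 0: lighter water underlies denser water.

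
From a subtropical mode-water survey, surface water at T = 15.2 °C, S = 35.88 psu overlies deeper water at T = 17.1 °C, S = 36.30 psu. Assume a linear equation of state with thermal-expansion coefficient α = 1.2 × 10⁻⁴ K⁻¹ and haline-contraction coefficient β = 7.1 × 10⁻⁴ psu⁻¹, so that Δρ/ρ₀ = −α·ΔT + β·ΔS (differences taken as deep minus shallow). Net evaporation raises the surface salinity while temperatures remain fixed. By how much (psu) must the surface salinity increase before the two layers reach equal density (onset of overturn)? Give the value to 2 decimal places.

Neutral buoyancy requires −α(T_deep − T_surf) + β(S_deep − S_surf′) = 0.
S_surf′ = S_deep − (α/β)·ΔT = 36.30 − (1.2 × 10⁻⁴/7.1 × 10⁻⁴)·(+1.9) = 35.9789 psu.
Increase required: 35.9789 − 35.88 = 0.0989 psu.

0.10 psu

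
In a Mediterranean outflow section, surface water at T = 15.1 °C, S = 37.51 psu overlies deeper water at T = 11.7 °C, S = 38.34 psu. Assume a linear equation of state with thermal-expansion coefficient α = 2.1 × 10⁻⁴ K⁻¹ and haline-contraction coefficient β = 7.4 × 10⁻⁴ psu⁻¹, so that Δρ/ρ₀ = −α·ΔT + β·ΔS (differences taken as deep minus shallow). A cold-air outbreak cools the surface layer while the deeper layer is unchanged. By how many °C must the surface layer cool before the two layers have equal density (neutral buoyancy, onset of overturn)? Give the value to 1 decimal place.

6.3 °C

Neutral buoyancy requires Δρ = 0, i.e. −α(T_deep − T_surf′) + β(S_deep − S_surf) = 0.
T_surf′ = T_deep − (β/α)·ΔS = 11.7 − (7.4 × 10⁻⁴/2.1 × 10⁻⁴)·(+0.83) = 8.775 °C.
Cooling required: 15.1 − (8.775) = 6.325 °C.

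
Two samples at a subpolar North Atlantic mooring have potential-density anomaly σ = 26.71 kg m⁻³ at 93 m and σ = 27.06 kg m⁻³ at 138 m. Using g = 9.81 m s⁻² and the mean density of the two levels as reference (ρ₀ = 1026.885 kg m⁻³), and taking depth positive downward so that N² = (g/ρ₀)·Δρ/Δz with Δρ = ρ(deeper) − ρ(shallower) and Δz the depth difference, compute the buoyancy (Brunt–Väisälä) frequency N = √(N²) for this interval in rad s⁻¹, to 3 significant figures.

Δρ = 1027.06 − 1026.71 = 0.35 kg m⁻³ over Δz = 138 − 93 = 45 m.
N² = (9.81/1026.885) × (0.35/45) = 7.4302 × 10⁻⁵ s⁻².
N = √(7.4302 × 10⁻⁵) = 8.6199 × 10⁻³ rad s⁻¹ ≈ 8.62 × 10⁻³ rad s⁻¹.

8.62 × 10⁻³ rad s⁻¹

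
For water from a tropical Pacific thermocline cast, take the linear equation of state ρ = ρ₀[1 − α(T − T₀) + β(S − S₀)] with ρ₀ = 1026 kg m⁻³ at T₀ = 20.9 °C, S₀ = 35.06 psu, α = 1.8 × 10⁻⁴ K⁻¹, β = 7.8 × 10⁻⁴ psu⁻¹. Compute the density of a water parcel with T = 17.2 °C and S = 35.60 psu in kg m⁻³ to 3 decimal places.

1027.115 kg m⁻³

T − T₀ = -3.7 K, S − S₀ = +0.54 psu.
Bracket = 1 − α·(-3.7) + β·(+0.54) = 1 + (1.0872 × 10⁻³) = 1.0010872.
ρ = 1026 × 1.0010872 = 1027.115 kg m⁻³.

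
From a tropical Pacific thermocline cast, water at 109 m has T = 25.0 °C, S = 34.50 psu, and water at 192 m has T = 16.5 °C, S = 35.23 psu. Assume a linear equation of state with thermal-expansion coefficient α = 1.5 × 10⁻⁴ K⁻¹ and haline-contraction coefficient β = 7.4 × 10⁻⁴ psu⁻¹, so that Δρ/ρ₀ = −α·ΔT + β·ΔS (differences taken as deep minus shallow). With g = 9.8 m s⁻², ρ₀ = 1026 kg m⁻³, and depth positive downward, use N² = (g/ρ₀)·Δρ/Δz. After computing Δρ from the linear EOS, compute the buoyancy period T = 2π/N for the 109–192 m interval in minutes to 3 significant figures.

7.15 min

ΔT = -8.5 K, ΔS = +0.73 psu (deep − shallow).
Δρ/ρ₀ = −αΔT + βΔS = 1.275 × 10⁻³ + 5.402 × 10⁻⁴ = 1.8152 × 10⁻³, so Δρ ≈ 1.862 kg m⁻³.
N² = (g/ρ₀)·Δρ/Δz = g·(Δρ/ρ₀)/Δz = 9.8 × 1.8152 × 10⁻³ / 83 = 2.1432 × 10⁻⁴ s⁻².
N = √(2.1432 × 10⁻⁴) = 0.014640 rad s⁻¹ → T = 2π/N = 429.18 s = 7.1530 min ≈ 7.15 min.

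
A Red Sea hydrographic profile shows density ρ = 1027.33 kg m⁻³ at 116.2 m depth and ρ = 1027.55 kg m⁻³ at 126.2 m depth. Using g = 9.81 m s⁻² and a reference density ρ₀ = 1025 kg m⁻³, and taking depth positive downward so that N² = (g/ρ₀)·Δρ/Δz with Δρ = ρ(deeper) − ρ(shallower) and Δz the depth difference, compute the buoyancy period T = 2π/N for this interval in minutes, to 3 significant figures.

7.22 min

Δρ = 1027.55 − 1027.33 = 0.22 kg m⁻³ over Δz = 126.2 − 116.2 = 10 m.
N² = (9.81/1025) × (0.22/10) = 2.1056 × 10⁻⁴ s⁻².
N = √(2.1056 × 10⁻⁴) = 0.014511 rad s⁻¹, so T = 2π/N = 432.99 s = 7.2165 min ≈ 7.22 min.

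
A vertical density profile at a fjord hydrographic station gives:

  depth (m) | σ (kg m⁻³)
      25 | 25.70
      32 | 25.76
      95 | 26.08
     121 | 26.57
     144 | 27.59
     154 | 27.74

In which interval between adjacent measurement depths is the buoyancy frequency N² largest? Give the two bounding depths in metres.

Compute the density gradient over each adjacent pair:
  25–32 m: Δρ/Δz = 0.06/7 = 8.6 × 10⁻³ kg m⁻⁴
  32–95 m: Δρ/Δz = 0.32/63 = 5.1 × 10⁻³ kg m⁻⁴
  95–121 m: Δρ/Δz = 0.49/26 = 0.019 kg m⁻⁴
  121–144 m: Δρ/Δz = 1.02/23 = 0.044 kg m⁻⁴
  144–154 m: Δρ/Δz = 0.15/10 = 0.015 kg m⁻⁴
The largest gradient is in the 121–144 m interval — the pycnocline.

121–144 m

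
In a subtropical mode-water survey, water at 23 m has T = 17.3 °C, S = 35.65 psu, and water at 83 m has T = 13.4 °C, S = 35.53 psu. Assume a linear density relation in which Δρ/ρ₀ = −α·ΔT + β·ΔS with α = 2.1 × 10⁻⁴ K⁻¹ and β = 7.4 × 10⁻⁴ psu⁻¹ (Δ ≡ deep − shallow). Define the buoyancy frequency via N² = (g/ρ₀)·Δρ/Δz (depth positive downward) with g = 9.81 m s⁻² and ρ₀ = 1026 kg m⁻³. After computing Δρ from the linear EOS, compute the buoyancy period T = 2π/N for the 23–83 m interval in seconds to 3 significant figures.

575 s

ΔT = -3.9 K, ΔS = -0.12 psu (deep − shallow).
Δρ/ρ₀ = −αΔT + βΔS = 8.19 × 10⁻⁴ − 8.88 × 10⁻⁵ = 7.302 × 10⁻⁴, so Δρ ≈ 0.7492 kg m⁻³.
N² = (g/ρ₀)·Δρ/Δz = g·(Δρ/ρ₀)/Δz = 9.81 × 7.302 × 10⁻⁴ / 60 = 1.1939 × 10⁻⁴ s⁻².
N = √(1.1939 × 10⁻⁴) = 0.010927 rad s⁻¹ → T = 2π/N = 575.01 s ≈ 575 s.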